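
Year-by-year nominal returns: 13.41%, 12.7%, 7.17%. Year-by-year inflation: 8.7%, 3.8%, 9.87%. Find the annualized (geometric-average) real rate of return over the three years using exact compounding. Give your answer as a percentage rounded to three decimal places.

Nominal growth factor = 1.1341 × 1.1270 × 1.0717 = 1.36977267
Price-level growth factor = 1.0870 × 1.0380 × 1.0987 = 1.23966980
Real growth factor = 1.36977267 / 1.23966980 = 1.10494962
Annualized real rate = 1.10494962^(1/3) − 1 = 3.3826% → 3.383%.

3.383%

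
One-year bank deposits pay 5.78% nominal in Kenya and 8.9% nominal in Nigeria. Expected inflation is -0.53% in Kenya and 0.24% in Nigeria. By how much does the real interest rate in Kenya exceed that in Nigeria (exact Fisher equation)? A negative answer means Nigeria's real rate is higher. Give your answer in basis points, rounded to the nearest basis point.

-230 basis points

Kenya: (1 + 0.0578)/(1 − 0.0053) − 1 = 6.3436%
Nigeria: (1 + 0.0890)/(1 + 0.0024) − 1 = 8.6393%
Differential = 6.3436% − 8.6393% = -2.2956% → -230 basis points.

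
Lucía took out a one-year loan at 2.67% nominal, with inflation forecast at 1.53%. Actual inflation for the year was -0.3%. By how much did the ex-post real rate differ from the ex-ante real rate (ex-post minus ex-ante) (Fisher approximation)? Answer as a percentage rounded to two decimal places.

Ex-ante: 2.67% − 1.53% = 1.140%
Ex-post: 2.67% − (-0.3%) = 2.970%
Difference (ex-post − ex-ante) = 1.8300% → 1.83%.

1.83%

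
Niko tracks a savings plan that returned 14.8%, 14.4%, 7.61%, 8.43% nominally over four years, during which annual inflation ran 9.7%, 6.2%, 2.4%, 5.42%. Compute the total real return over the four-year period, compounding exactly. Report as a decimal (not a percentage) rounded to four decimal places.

Nominal growth factor = 1.1480 × 1.1440 × 1.0761 × 1.0843 = 1.532392
Price-level growth factor = 1.0970 × 1.0620 × 1.0240 × 1.0542 = 1.257634
Real growth factor = 1.532392 / 1.257634 = 1.218473
Total real return = 1.218473 − 1 → 0.2185.

0.2185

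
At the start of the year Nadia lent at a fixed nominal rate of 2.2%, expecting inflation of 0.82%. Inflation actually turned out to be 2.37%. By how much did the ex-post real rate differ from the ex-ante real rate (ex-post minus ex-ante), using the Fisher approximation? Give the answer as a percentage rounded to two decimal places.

-1.55%

Ex-ante: 2.2% − 0.82% = 1.380%
Ex-post: 2.2% − 2.37% = -0.170%
Difference (ex-post − ex-ante) = -1.5500% → -1.55%.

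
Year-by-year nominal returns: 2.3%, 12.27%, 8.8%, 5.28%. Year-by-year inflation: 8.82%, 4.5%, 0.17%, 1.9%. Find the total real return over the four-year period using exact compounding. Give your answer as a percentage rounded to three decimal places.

Nominal growth factor = 1.0230 × 1.1227 × 1.0880 × 1.0528 = 1.315571
Price-level growth factor = 1.0882 × 1.0450 × 1.0017 × 1.0190 = 1.160745
Real growth factor = 1.315571 / 1.160745 = 1.133384
Total real return = 1.133384 − 1 → 13.338%.

13.338%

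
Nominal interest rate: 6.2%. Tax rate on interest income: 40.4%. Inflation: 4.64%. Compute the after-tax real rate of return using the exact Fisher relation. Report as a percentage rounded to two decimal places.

-0.90%

After-tax nominal return = 6.2% × (1 − 0.404) = 3.6952%.
1 + r = 1.036952 / 1.04640 = 0.990971
After-tax real rate = 0.990971 − 1 → -0.90%.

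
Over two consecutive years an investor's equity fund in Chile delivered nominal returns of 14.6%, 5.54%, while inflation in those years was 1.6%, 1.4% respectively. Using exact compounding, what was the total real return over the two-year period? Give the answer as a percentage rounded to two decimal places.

17.40%

Compound the nominal returns: 1.1460 × 1.0554 = 1.209488.
Compound inflation: 1.0160 × 1.0140 = 1.030224.
Deflate: 1.209488 / 1.030224 = 1.174005.
Total real return = 1.174005 − 1 → 17.40%.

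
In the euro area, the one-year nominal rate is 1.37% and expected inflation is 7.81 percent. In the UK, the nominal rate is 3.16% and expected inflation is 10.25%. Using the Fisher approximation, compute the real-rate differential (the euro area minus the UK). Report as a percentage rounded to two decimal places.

0.65%

The euro area: 1.37% − 7.81% = -6.440%
The UK: 3.16% − 10.25% = -7.090%
Differential = 0.650% → 0.65%.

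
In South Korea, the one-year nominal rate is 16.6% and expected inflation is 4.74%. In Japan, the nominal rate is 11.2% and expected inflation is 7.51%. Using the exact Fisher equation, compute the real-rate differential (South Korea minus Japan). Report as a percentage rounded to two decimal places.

7.89%

South Korea: (1 + 0.1660)/(1 + 0.0474) − 1 = 11.3233%
Japan: (1 + 0.1120)/(1 + 0.0751) − 1 = 3.4322%
Differential = 11.3233% − 3.4322% = 7.8910% → 7.89%.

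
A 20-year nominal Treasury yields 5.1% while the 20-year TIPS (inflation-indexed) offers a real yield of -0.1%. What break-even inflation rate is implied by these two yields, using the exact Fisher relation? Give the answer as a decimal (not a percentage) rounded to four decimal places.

(1 + π) = (1 + i)/(1 + r) = 1.05100 / 0.99900 = 1.052052
Break-even inflation = 1.052052 − 1 → 0.0521.

0.0521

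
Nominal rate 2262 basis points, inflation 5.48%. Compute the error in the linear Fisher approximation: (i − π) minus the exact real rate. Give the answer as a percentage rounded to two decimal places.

Approximate: r ≈ 22.620% − 5.480% = 17.1400%
Exact: (1 + 0.2262)/(1 + 0.0548) − 1 = 16.2495%
Error = 17.1400% − 16.2495% = 0.8905% → 0.89%.

0.89%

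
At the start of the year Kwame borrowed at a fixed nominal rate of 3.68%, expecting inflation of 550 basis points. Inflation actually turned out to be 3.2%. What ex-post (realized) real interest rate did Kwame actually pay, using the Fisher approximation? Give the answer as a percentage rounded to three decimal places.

Ex-post: 3.68% − 3.2% = 0.480%
So the realized real rate is 0.480%.

0.480%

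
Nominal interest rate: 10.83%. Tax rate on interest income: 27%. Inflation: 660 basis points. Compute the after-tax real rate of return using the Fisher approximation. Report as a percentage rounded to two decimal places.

1.31%

After-tax nominal return = 10.83% × (1 − 0.27) = 7.9059%.
r ≈ 7.9059% − 6.6% → 1.31%.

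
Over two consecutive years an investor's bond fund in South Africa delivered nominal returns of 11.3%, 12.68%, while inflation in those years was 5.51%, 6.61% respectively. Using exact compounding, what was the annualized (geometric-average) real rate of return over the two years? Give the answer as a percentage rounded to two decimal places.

5.59%

Nominal growth factor = 1.1130 × 1.1268 = 1.25412840
Price-level growth factor = 1.0551 × 1.0661 = 1.12484211
Real growth factor = 1.25412840 / 1.12484211 = 1.11493728
Annualized real rate = 1.11493728^(1/2) − 1 = 5.5906% → 5.59%.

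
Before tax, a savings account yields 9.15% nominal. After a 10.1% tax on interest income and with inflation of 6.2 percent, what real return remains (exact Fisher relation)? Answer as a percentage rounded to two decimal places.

1.91%

After-tax nominal return = 9.15% × (1 − 0.101) = 8.22585%.
1 + r = 1.0822585 / 1.06200 = 1.019076
After-tax real rate = 1.019076 − 1 → 1.91%.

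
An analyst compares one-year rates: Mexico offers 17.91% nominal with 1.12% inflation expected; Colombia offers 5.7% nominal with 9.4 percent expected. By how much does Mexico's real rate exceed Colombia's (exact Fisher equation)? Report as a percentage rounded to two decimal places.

19.99%

Mexico: (1 + 0.1791)/(1 + 0.0112) − 1 = 16.6040%
Colombia: (1 + 0.0570)/(1 + 0.0940) − 1 = -3.3821%
Differential = 16.6040% − (-3.3821%) = 19.9861% → 19.99%.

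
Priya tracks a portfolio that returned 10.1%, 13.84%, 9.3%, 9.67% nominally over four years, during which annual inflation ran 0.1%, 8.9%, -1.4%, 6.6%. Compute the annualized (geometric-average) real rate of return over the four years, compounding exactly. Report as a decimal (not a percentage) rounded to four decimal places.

0.0701

Compound the nominal returns: 1.1010 × 1.1384 × 1.0930 × 1.0967 = 1.50241604.
Compound inflation: 1.0010 × 1.0890 × 0.9860 × 1.0660 = 1.14576639.
Deflate: 1.50241604 / 1.14576639 = 1.31127607.
Annualized real rate = 1.31127607^(1/4) − 1 = 7.0098% → 0.0701.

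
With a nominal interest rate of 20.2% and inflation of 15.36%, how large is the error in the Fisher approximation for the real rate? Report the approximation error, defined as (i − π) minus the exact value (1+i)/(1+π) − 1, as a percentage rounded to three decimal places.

0.644%

Approximate: r ≈ 20.200% − 15.360% = 4.8400%
Exact: (1 + 0.2020)/(1 + 0.1536) − 1 = 4.1956%
Error = 4.8400% − 4.1956% = 0.6444% → 0.644%.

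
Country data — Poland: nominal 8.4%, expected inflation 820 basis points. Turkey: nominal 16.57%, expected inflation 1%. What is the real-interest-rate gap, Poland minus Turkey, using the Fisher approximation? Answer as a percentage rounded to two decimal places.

-15.37%

Poland: 8.4% − 8.2% = 0.200%
Turkey: 16.57% − 1% = 15.570%
Differential = -15.370% → -15.37%.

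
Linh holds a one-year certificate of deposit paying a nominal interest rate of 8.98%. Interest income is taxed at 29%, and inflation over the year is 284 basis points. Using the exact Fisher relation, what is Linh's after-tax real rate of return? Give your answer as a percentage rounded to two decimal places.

After-tax nominal return = 8.98% × (1 − 0.29) = 6.3758%.
1 + r = 1.063758 / 1.02840 = 1.034382
After-tax real rate = 1.034382 − 1 → 3.44%.

3.44%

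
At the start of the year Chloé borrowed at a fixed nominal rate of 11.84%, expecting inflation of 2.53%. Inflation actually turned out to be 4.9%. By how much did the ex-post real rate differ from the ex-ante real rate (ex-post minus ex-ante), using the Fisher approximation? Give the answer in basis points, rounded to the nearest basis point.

Ex-ante: 11.84% − 2.53% = 9.310%
Ex-post: 11.84% − 4.9% = 6.940%
Difference (ex-post − ex-ante) = -2.3700% → -237 basis points.

-237 basis points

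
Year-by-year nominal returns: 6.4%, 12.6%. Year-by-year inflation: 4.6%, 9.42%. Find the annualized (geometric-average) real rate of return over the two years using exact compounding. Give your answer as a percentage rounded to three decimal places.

2.312%

Compound the nominal returns: 1.0640 × 1.1260 = 1.19806400.
Compound inflation: 1.0460 × 1.0942 = 1.14453320.
Deflate: 1.19806400 / 1.14453320 = 1.04677086.
Annualized real rate = 1.04677086^(1/2) − 1 = 2.3118% → 2.312%.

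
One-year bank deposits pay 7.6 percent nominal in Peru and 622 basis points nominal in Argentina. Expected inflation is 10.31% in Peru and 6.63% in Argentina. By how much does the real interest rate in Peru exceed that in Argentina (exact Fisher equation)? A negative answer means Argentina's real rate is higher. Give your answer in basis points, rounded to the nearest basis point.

Peru: (1 + 0.0760)/(1 + 0.1031) − 1 = -2.4567%
Argentina: (1 + 0.0622)/(1 + 0.0663) − 1 = -0.3845%
Differential = -2.4567% − (-0.3845%) = -2.0722% → -207 basis points.

-207 basis points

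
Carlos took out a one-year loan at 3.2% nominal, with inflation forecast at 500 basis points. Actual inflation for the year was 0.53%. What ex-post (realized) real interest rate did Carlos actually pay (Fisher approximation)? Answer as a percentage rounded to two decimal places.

2.67%

Ex-post: 3.2% − 0.53% = 2.670%
So the realized real rate is 2.67%.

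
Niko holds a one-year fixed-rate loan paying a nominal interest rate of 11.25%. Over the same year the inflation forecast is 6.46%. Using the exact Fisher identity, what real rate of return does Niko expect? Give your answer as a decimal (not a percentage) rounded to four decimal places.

0.0450

1 + r = 1.11250 / 1.06460 = 1.044993
r = 1.044993 − 1 = 4.4993%, i.e. 0.0450.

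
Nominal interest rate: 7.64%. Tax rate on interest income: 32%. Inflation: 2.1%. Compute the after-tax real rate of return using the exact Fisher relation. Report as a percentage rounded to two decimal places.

3.03%

After-tax nominal return = 7.64% × (1 − 0.32) = 5.1952%.
1 + r = 1.051952 / 1.02100 = 1.030315
After-tax real rate = 1.030315 − 1 → 3.03%.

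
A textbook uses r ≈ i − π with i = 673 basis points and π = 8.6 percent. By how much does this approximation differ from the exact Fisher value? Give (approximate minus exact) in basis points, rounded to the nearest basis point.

Approximate: r ≈ 6.730% − 8.600% = -1.8700%
Exact: (1 + 0.0673)/(1 + 0.0860) − 1 = -1.7219%
Error = -1.8700% − (-1.7219%) = -0.1481% → -15 basis points.

-15 basis points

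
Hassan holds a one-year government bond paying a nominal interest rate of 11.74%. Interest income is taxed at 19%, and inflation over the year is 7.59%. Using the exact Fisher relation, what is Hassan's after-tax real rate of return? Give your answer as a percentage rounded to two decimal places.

After-tax nominal return = 11.74% × (1 − 0.19) = 9.5094%.
1 + r = 1.095094 / 1.07590 = 1.017840
After-tax real rate = 1.017840 − 1 → 1.78%.

1.78%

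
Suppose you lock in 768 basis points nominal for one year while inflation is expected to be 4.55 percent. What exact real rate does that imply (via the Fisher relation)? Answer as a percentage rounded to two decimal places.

2.99%

1 + r = 1.07680 / 1.04550 = 1.029938
r = 1.029938 − 1 = 2.9938%, i.e. 2.99%.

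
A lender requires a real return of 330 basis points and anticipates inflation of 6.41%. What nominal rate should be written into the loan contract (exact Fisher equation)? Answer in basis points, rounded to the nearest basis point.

992 basis points

(1 + i) = (1 + r)(1 + π) = 1.03300 × 1.06410 = 1.0992153
i = 1.0992153 − 1, so the required nominal rate is 992 basis points.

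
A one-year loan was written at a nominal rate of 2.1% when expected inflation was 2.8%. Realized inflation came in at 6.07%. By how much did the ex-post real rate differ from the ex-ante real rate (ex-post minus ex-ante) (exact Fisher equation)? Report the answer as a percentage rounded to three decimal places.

-3.062%

Ex-ante: (1 + 0.0210)/(1 + 0.0280) − 1 = -0.6809%
Ex-post: (1 + 0.0210)/(1 + 0.0607) − 1 = -3.7428%
Difference (ex-post − ex-ante) = -3.0619% → -3.062%.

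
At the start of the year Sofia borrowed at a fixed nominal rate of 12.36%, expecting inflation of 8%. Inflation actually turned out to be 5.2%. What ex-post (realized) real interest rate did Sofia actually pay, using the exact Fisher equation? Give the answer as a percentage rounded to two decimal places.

6.81%

Ex-post: (1 + 0.1236)/(1 + 0.0520) − 1 = 6.8061%
So the realized real rate is 6.81%.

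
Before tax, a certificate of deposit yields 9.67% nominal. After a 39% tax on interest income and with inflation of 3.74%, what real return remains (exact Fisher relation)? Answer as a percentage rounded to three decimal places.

After-tax nominal return = 9.67% × (1 − 0.39) = 5.8987%.
1 + r = 1.058987 / 1.03740 = 1.020809
After-tax real rate = 1.020809 − 1 → 2.081%.

2.081%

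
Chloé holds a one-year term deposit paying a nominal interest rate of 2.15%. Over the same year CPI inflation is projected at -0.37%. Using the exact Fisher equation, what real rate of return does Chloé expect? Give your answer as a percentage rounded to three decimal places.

By the Fisher equation, 1 + r = (1 + i)/(1 + π).
1 + r = 1.02150 / 0.99630 = 1.025294
r = 1.025294 − 1 = 2.5294%, i.e. 2.529%.

2.529%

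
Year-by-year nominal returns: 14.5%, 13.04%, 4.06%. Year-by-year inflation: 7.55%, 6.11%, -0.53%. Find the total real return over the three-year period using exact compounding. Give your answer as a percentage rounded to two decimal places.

Nominal growth factor = 1.1450 × 1.1304 × 1.0406 = 1.346857
Price-level growth factor = 1.0755 × 1.0611 × 0.9947 = 1.135165
Real growth factor = 1.346857 / 1.135165 = 1.186486
Total real return = 1.186486 − 1 → 18.65%.

18.65%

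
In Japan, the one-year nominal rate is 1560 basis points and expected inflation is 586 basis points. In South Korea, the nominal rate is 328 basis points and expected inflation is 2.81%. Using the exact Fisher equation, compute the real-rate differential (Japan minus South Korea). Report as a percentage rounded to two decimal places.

Japan: (1 + 0.1560)/(1 + 0.0586) − 1 = 9.2008%
South Korea: (1 + 0.0328)/(1 + 0.0281) − 1 = 0.4572%
Differential = 9.2008% − 0.4572% = 8.7437% → 8.74%.

8.74%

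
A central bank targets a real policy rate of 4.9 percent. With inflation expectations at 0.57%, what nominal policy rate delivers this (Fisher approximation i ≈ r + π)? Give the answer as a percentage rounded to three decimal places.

5.470%

i ≈ r + π = 4.9% + 0.57% = 5.470%.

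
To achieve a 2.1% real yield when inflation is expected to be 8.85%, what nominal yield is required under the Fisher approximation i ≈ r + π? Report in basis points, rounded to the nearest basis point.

1095 basis points

i ≈ r + π = 2.1% + 8.85% = 1095 basis points.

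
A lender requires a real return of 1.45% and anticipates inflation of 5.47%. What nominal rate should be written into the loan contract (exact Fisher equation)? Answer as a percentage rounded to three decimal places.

(1 + i) = (1 + r)(1 + π) = 1.01450 × 1.05470 = 1.06999315
i = 1.06999315 − 1, so the required nominal rate is 6.999%.

6.999%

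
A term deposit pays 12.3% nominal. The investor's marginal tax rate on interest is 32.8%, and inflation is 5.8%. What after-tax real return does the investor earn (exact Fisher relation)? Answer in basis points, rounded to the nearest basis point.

After-tax nominal return = 12.3% × (1 − 0.328) = 8.2656%.
1 + r = 1.082656 / 1.05800 = 1.023304
After-tax real rate = 1.023304 − 1 → 233 basis points.

233 basis points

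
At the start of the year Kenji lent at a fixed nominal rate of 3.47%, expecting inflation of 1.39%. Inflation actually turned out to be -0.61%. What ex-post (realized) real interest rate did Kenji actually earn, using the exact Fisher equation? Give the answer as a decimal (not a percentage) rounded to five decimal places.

0.04105

Ex-post: (1 + 0.0347)/(1 − 0.0061) − 1 = 4.1050%
So the realized real rate is 0.04105.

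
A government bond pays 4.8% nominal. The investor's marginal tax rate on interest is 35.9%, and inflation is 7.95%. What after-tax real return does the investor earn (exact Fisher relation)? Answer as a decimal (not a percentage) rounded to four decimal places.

After-tax nominal return = 4.8% × (1 − 0.359) = 3.0768%.
1 + r = 1.030768 / 1.07950 = 0.954857
After-tax real rate = 0.954857 − 1 → -0.0451.

-0.0451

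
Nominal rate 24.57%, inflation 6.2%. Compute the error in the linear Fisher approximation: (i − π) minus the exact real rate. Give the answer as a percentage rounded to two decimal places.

1.07%

Approximate: r ≈ 24.570% − 6.200% = 18.3700%
Exact: (1 + 0.2457)/(1 + 0.0620) − 1 = 17.2976%
Error = 18.3700% − 17.2976% = 1.0724% → 1.07%.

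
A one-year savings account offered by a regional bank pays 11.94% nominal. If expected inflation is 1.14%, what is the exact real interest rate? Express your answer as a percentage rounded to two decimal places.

10.68%

By the Fisher equation, 1 + r = (1 + i)/(1 + π).
1 + r = 1.11940 / 1.01140 = 1.106783
r = 1.106783 − 1 = 10.6783%, i.e. 10.68%.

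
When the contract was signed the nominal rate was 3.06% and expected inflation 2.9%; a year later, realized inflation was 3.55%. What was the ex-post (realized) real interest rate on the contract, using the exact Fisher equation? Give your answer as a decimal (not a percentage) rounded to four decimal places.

-0.0047

Ex-post: (1 + 0.0306)/(1 + 0.0355) − 1 = -0.4732%
So the realized real rate is -0.0047.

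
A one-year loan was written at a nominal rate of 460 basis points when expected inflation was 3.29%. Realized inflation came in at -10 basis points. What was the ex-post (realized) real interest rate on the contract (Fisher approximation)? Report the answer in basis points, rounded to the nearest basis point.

470 basis points

Ex-post: 4.6% − (-0.1%) = 4.700%
So the realized real rate is 470 basis points.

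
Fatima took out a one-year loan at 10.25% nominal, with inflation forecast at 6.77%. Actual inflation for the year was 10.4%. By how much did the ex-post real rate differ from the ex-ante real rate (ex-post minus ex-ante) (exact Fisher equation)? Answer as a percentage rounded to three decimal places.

Ex-ante: (1 + 0.1025)/(1 + 0.0677) − 1 = 3.2593%
Ex-post: (1 + 0.1025)/(1 + 0.1040) − 1 = -0.1359%
Difference (ex-post − ex-ante) = -3.3952% → -3.395%.

-3.395%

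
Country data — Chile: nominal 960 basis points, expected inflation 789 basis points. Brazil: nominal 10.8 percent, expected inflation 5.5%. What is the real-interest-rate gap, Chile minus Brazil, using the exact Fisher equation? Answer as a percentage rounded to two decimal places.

-3.44%

Chile: (1 + 0.0960)/(1 + 0.0789) − 1 = 1.5849%
Brazil: (1 + 0.1080)/(1 + 0.0550) − 1 = 5.0237%
Differential = 1.5849% − 5.0237% = -3.4387% → -3.44%.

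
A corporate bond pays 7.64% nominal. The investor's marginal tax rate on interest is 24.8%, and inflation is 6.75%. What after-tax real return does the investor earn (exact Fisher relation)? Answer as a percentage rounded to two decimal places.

After-tax nominal return = 7.64% × (1 − 0.248) = 5.74528%.
1 + r = 1.0574528 / 1.06750 = 0.990588
After-tax real rate = 0.990588 − 1 → -0.94%.

-0.94%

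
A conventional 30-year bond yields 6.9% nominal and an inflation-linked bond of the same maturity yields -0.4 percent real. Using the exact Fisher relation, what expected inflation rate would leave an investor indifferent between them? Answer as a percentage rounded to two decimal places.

7.33%

(1 + π) = (1 + i)/(1 + r) = 1.06900 / 0.99600 = 1.073293
Break-even inflation = 1.073293 − 1 → 7.33%.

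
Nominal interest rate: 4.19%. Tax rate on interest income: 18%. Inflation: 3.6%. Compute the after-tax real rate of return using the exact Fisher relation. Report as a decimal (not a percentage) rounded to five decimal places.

After-tax nominal return = 4.19% × (1 − 0.18) = 3.4358%.
1 + r = 1.034358 / 1.03600 = 0.9984151
After-tax real rate = 0.9984151 − 1 → -0.00158.

-0.00158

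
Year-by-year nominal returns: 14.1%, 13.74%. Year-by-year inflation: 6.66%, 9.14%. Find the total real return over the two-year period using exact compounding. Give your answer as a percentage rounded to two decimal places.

Compound the nominal returns: 1.1410 × 1.1374 = 1.297773.
Compound inflation: 1.0666 × 1.0914 = 1.164087.
Deflate: 1.297773 / 1.164087 = 1.114842.
Total real return = 1.114842 − 1 → 11.48%.

11.48%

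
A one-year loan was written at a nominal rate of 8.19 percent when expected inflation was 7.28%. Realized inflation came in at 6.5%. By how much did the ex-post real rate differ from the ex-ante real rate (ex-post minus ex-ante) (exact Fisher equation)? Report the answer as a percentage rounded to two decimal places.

0.74%

Ex-ante: (1 + 0.0819)/(1 + 0.0728) − 1 = 0.8482%
Ex-post: (1 + 0.0819)/(1 + 0.0650) − 1 = 1.5869%
Difference (ex-post − ex-ante) = 0.7386% → 0.74%.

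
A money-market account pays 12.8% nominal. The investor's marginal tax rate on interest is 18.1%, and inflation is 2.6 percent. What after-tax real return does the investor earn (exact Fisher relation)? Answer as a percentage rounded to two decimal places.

7.68%

After-tax nominal return = 12.8% × (1 − 0.181) = 10.4832%.
1 + r = 1.104832 / 1.02600 = 1.076834
After-tax real rate = 1.076834 − 1 → 7.68%.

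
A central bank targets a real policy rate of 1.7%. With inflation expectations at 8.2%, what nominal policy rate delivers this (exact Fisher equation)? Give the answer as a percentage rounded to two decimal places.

10.04%

(1 + i) = (1 + r)(1 + π) = 1.01700 × 1.08200 = 1.100394
i = 1.100394 − 1, so the required nominal rate is 10.04%.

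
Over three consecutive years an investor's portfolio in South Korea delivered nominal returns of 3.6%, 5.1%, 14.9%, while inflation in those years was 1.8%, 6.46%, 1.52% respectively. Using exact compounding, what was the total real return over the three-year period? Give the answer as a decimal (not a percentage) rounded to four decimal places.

Nominal growth factor = 1.0360 × 1.0510 × 1.1490 = 1.251073
Price-level growth factor = 1.0180 × 1.0646 × 1.0152 = 1.100236
Real growth factor = 1.251073 / 1.100236 = 1.137095
Total real return = 1.137095 − 1 → 0.1371.

0.1371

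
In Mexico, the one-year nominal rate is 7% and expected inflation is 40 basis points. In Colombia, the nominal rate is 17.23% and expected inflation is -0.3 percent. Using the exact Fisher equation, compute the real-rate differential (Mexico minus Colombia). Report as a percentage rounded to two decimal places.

-11.01%

Mexico: (1 + 0.0700)/(1 + 0.0040) − 1 = 6.5737%
Colombia: (1 + 0.1723)/(1 − 0.0030) − 1 = 17.5827%
Differential = 6.5737% − 17.5827% = -11.0090% → -11.01%.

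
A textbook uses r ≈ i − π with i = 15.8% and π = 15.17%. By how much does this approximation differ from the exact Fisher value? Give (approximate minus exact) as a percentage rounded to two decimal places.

0.08%

Approximate: r ≈ 15.800% − 15.170% = 0.6300%
Exact: (1 + 0.1580)/(1 + 0.1517) − 1 = 0.5470%
Error = 0.6300% − 0.5470% = 0.0830% → 0.08%.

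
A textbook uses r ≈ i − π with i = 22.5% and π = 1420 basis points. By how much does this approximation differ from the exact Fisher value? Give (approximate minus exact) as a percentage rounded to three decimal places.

1.032%

Approximate: r ≈ 22.500% − 14.200% = 8.3000%
Exact: (1 + 0.2250)/(1 + 0.1420) − 1 = 7.2680%
Error = 8.3000% − 7.2680% = 1.0320% → 1.032%.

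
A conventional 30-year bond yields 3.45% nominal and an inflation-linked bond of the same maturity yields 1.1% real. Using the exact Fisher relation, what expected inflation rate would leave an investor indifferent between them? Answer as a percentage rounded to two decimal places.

2.32%

(1 + π) = (1 + i)/(1 + r) = 1.03450 / 1.01100 = 1.023244
Break-even inflation = 1.023244 − 1 → 2.32%.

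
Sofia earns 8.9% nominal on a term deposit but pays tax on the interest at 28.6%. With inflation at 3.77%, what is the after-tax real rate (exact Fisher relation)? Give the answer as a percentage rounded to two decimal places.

2.49%

After-tax nominal return = 8.9% × (1 − 0.286) = 6.3546%.
1 + r = 1.063546 / 1.03770 = 1.024907
After-tax real rate = 1.024907 − 1 → 2.49%.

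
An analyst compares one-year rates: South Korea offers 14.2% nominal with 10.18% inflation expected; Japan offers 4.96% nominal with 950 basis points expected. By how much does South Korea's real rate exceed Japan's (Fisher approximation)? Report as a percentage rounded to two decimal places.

8.56%

South Korea: 14.2% − 10.18% = 4.020%
Japan: 4.96% − 9.5% = -4.540%
Differential = 8.560% → 8.56%.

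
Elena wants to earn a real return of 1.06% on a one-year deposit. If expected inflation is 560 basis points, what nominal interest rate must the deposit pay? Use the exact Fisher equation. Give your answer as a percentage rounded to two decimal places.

6.72%

(1 + i) = (1 + r)(1 + π) = 1.01060 × 1.05600 = 1.0671936
i = 1.0671936 − 1, so the required nominal rate is 6.72%.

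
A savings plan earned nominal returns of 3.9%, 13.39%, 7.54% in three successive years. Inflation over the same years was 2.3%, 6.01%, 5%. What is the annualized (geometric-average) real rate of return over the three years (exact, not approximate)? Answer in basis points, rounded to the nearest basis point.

Nominal growth factor = 1.0390 × 1.1339 × 1.0754 = 1.26695251
Price-level growth factor = 1.0230 × 1.0601 × 1.0500 = 1.13870642
Real growth factor = 1.26695251 / 1.13870642 = 1.11262437
Annualized real rate = 1.11262437^(1/3) − 1 = 3.6214% → 362 basis points.

362 basis points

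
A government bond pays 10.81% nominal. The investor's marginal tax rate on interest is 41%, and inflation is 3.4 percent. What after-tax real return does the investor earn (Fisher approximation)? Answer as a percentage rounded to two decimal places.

After-tax nominal return = 10.81% × (1 − 0.41) = 6.3779%.
r ≈ 6.3779% − 3.4% → 2.98%.

2.98%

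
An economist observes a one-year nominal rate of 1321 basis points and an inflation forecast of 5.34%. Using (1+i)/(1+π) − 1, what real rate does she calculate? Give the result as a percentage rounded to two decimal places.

7.47%

By the Fisher equation, 1 + r = (1 + i)/(1 + π).
1 + r = 1.13210 / 1.05340 = 1.074710
r = 1.074710 − 1 = 7.4710%, i.e. 7.47%.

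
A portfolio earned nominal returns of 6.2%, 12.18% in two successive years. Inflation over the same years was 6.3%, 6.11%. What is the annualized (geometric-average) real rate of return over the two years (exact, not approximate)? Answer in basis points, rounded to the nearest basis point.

277 basis points

Compound the nominal returns: 1.0620 × 1.1218 = 1.19135160.
Compound inflation: 1.0630 × 1.0611 = 1.12794930.
Deflate: 1.19135160 / 1.12794930 = 1.05621024.
Annualized real rate = 1.05621024^(1/2) − 1 = 2.7721% → 277 basis points.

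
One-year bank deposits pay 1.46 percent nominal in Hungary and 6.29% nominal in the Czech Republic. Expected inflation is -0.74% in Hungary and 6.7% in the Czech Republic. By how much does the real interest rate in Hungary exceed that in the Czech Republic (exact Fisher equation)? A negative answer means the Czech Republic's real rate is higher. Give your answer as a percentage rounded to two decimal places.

2.60%

Hungary: (1 + 0.0146)/(1 − 0.0074) − 1 = 2.2164%
The Czech Republic: (1 + 0.0629)/(1 + 0.0670) − 1 = -0.3843%
Differential = 2.2164% − (-0.3843%) = 2.6007% → 2.60%.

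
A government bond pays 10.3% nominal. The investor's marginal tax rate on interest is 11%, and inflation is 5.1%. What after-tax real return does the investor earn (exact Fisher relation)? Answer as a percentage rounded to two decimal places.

3.87%

After-tax nominal return = 10.3% × (1 − 0.11) = 9.1670%.
1 + r = 1.09167 / 1.05100 = 1.038696
After-tax real rate = 1.038696 − 1 → 3.87%.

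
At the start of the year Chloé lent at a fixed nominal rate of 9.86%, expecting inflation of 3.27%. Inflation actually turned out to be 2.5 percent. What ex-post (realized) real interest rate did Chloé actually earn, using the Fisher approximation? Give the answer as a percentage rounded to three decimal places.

7.360%

Ex-post: 9.86% − 2.5% = 7.360%
So the realized real rate is 7.360%.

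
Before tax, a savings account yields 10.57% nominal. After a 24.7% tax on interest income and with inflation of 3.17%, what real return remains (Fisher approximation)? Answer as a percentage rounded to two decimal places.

After-tax nominal return = 10.57% × (1 − 0.247) = 7.95921%.
r ≈ 7.95921% − 3.17% → 4.79%.

4.79%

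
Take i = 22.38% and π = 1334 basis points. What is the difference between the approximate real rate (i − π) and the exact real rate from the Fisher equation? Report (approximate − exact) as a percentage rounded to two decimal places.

Approximate: r ≈ 22.380% − 13.340% = 9.0400%
Exact: (1 + 0.2238)/(1 + 0.1334) − 1 = 7.9760%
Error = 9.0400% − 7.9760% = 1.0640% → 1.06%.

1.06%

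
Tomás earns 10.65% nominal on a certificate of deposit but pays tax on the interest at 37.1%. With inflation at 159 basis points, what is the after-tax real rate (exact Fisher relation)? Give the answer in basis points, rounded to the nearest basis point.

After-tax nominal return = 10.65% × (1 − 0.371) = 6.69885%.
1 + r = 1.0669885 / 1.01590 = 1.050289
After-tax real rate = 1.050289 − 1 → 503 basis points.

503 basis points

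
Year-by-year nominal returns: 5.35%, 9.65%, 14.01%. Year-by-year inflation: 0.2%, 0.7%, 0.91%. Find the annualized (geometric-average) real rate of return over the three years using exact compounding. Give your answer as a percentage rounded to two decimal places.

8.96%

Compound the nominal returns: 1.0535 × 1.0965 × 1.1401 = 1.31700105.
Compound inflation: 1.0020 × 1.0070 × 1.0091 = 1.01819603.
Deflate: 1.31700105 / 1.01819603 = 1.29346512.
Annualized real rate = 1.29346512^(1/3) − 1 = 8.9561% → 8.96%.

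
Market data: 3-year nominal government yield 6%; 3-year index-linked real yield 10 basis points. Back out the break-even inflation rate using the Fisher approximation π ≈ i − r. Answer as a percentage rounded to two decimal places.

π ≈ i − r = 6% − 0.1% → 5.90%.

5.90%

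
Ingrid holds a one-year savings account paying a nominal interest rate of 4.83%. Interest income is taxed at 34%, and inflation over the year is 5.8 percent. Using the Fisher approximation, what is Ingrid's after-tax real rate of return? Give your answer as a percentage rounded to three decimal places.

-2.612%

After-tax nominal return = 4.83% × (1 − 0.34) = 3.1878%.
r ≈ 3.1878% − 5.8% → -2.612%.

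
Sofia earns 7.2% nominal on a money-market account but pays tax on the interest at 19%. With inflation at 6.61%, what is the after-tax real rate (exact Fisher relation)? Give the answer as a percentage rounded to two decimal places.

-0.73%

After-tax nominal return = 7.2% × (1 − 0.19) = 5.8320%.
1 + r = 1.05832 / 1.06610 = 0.992702
After-tax real rate = 0.992702 − 1 → -0.73%.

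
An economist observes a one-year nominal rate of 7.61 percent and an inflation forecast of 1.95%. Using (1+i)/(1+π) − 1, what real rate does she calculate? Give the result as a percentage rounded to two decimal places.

5.55%

1 + r = 1.07610 / 1.01950 = 1.055517
r = 1.055517 − 1 = 5.5517%, i.e. 5.55%.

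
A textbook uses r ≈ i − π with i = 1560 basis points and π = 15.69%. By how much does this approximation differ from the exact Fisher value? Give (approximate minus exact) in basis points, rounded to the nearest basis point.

-1 basis points

Approximate: r ≈ 15.600% − 15.690% = -0.0900%
Exact: (1 + 0.1560)/(1 + 0.1569) − 1 = -0.0778%
Error = -0.0900% − (-0.0778%) = -0.0122% → -1 basis points.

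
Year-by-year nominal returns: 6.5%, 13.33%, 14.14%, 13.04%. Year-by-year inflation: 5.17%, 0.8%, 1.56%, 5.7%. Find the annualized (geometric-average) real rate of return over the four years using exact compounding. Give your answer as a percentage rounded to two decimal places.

8.16%

Nominal growth factor = 1.0650 × 1.1333 × 1.1414 × 1.1304 = 1.55727214
Price-level growth factor = 1.0517 × 1.0080 × 1.0156 × 1.0570 = 1.13802050
Real growth factor = 1.55727214 / 1.13802050 = 1.36840429
Annualized real rate = 1.36840429^(1/4) − 1 = 8.1567% → 8.16%.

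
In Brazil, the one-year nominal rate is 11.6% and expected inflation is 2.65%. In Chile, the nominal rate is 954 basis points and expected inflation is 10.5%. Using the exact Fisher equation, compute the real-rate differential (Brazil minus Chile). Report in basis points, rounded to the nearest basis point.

Brazil: (1 + 0.1160)/(1 + 0.0265) − 1 = 8.7189%
Chile: (1 + 0.0954)/(1 + 0.1050) − 1 = -0.8688%
Differential = 8.7189% − (-0.8688%) = 9.5877% → 959 basis points.

959 basis points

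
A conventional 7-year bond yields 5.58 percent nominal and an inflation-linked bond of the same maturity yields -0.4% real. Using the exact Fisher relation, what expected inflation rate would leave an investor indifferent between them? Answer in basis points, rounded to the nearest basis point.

(1 + π) = (1 + i)/(1 + r) = 1.05580 / 0.99600 = 1.060040
Break-even inflation = 1.060040 − 1 → 600 basis points.

600 basis points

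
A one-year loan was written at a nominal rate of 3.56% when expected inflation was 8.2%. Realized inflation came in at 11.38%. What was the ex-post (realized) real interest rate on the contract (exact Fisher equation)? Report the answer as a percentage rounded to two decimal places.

Ex-post: (1 + 0.0356)/(1 + 0.1138) − 1 = -7.0210%
So the realized real rate is -7.02%.

-7.02%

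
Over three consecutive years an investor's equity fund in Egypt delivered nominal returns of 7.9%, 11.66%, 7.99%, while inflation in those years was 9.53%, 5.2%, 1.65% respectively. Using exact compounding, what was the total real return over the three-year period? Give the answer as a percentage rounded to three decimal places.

11.083%

Compound the nominal returns: 1.0790 × 1.1166 × 1.0799 = 1.301076.
Compound inflation: 1.0953 × 1.0520 × 1.0165 = 1.171268.
Deflate: 1.301076 / 1.171268 = 1.110827.
Total real return = 1.110827 − 1 → 11.083%.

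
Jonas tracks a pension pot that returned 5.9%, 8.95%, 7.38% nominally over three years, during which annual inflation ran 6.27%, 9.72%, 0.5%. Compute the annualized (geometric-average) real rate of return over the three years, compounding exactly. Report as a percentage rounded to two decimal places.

Nominal growth factor = 1.0590 × 1.0895 × 1.0738 = 1.23892950
Price-level growth factor = 1.0627 × 1.0972 × 1.0050 = 1.17182441
Real growth factor = 1.23892950 / 1.17182441 = 1.05726548
Annualized real rate = 1.05726548^(1/3) − 1 = 1.8735% → 1.87%.

1.87%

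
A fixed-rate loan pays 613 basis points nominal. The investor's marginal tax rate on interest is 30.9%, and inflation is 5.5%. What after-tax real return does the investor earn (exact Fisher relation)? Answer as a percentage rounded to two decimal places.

After-tax nominal return = 6.13% × (1 − 0.309) = 4.23583%.
1 + r = 1.0423583 / 1.05500 = 0.988017
After-tax real rate = 0.988017 − 1 → -1.20%.

-1.20%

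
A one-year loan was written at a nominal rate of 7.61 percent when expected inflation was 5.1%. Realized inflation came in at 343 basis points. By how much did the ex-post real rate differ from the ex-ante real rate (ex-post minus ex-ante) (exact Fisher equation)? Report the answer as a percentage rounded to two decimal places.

1.65%

Ex-ante: (1 + 0.0761)/(1 + 0.0510) − 1 = 2.3882%
Ex-post: (1 + 0.0761)/(1 + 0.0343) − 1 = 4.0414%
Difference (ex-post − ex-ante) = 1.6532% → 1.65%.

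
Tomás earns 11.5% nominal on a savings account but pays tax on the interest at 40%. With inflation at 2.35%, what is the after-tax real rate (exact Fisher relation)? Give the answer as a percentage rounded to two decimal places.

After-tax nominal return = 11.5% × (1 − 0.4) = 6.9000%.
1 + r = 1.06900 / 1.02350 = 1.044455
After-tax real rate = 1.044455 − 1 → 4.45%.

4.45%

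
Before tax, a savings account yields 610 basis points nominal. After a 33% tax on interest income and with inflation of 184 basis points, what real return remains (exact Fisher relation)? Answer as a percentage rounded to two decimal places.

After-tax nominal return = 6.1% × (1 − 0.33) = 4.0870%.
1 + r = 1.04087 / 1.01840 = 1.022064
After-tax real rate = 1.022064 − 1 → 2.21%.

2.21%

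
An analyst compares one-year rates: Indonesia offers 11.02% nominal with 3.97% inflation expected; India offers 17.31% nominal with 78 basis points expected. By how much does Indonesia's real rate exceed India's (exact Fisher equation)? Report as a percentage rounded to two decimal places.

Indonesia: (1 + 0.1102)/(1 + 0.0397) − 1 = 6.7808%
India: (1 + 0.1731)/(1 + 0.0078) − 1 = 16.4021%
Differential = 6.7808% − 16.4021% = -9.6213% → -9.62%.

-9.62%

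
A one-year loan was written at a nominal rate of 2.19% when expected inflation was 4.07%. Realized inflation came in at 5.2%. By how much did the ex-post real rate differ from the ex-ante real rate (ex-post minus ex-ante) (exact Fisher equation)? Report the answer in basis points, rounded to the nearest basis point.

Ex-ante: (1 + 0.0219)/(1 + 0.0407) − 1 = -1.8065%
Ex-post: (1 + 0.0219)/(1 + 0.0520) − 1 = -2.8612%
Difference (ex-post − ex-ante) = -1.0547% → -105 basis points.

-105 basis points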